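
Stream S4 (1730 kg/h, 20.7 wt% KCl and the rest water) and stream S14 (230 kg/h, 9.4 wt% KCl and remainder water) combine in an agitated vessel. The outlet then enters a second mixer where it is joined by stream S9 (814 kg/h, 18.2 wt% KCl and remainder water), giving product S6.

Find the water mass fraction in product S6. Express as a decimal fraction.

0.8097

Overall, product flow = 2774 kg/h.
water in = 1730×0.793 + 230×0.906 + 814×0.818 = 2246.1 kg/h.
water fraction in S6 = 0.8097.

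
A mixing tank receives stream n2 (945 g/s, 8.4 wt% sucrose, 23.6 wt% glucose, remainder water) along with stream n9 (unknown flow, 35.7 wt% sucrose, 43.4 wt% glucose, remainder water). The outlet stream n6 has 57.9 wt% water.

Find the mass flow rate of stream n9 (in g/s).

258 g/s

Let n9 be the unknown flow. Total out = 945 + n9.
water balance: 642.6 + 0.209·n9 = 0.579·(945 + n9)
(0.209 − 0.579)·n9 = 0.579×945 − 642.6 = -95.445
n9 = -95.445 / -0.370 = 257.96 g/s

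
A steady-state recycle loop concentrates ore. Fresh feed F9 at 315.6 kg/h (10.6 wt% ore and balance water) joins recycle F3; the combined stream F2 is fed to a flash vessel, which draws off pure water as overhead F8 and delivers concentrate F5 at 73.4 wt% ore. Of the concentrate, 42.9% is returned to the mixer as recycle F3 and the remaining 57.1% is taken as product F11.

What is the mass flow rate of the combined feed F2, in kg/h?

Overall ore balance (none leaves overhead): ore in fresh feed = ore in product, i.e. 315.6×0.106 = (1−0.429)·F5·0.734.
F5 = 33.454/(0.734×0.571) = 79.82 kg/h.
Recycle F3 = 0.429×79.82 = 34.243 kg/h.
Combined feed F2 = 315.6 + 34.243 = 349.84 kg/h.

349.8 kg/h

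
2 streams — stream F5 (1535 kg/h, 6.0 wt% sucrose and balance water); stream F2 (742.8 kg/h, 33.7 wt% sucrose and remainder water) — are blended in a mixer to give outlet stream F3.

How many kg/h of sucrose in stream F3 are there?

342.4 kg/h

sucrose out = sucrose in = 1535×0.060 + 742.8×0.337 = 342.42 kg/h.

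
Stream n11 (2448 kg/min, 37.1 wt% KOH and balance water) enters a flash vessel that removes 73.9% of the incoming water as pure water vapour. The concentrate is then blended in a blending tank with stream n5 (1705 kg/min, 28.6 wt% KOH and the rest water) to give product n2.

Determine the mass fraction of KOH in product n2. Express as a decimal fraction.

0.463

Vapour removed = 0.739×0.629×2448 = 1137.9 kg/min; concentrate = 1310.1 kg/min.
KOH reaching the mixer = 908.21 (from concentrate) + 1705×0.286 = 1395.8 kg/min.
Product flow = 1310.1 + 1705 = 3015.1 kg/min; KOH fraction = 0.463.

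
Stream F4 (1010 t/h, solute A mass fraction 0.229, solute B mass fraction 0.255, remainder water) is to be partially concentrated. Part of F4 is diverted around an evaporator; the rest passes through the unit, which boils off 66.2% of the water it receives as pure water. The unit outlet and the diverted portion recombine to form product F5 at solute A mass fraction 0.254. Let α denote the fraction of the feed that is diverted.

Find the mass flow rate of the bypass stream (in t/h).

719 t/h

All 1010×0.229 = 231.29 t/h of solute A reaches F5, so F5 = 231.29/0.254 = 910.59 t/h and vapour = 99.409 t/h.
The evaporator receives (1−α)·1010 of feed at 0.516 water and removes 0.662 of that water:
0.662×0.516×(1−α)×1010 = 99.409
(1−α) = 99.409/345.01 = 0.2881;  α = 0.7119.
Bypass flow = 0.7119×1010 = 718.98 t/h.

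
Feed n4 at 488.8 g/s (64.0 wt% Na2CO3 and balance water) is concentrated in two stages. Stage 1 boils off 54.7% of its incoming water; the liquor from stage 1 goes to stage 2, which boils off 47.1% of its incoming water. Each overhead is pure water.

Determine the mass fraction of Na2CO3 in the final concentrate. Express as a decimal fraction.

water in feed = 488.8×0.360 = 175.97 g/s.
After stage 1: water left = (1−0.547)×175.97 = 79.714; stream total = 392.55 g/s.
After stage 2: water left = (1−0.471)×79.714 = 42.168; final concentrate = 355 g/s.
Na2CO3 fraction = 312.83/355 = 0.881.

0.881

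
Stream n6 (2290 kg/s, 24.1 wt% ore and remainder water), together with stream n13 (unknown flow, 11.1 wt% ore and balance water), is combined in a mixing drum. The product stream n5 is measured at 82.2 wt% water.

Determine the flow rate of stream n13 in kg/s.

2153 kg/s

Let n13 be the unknown flow. Total out = 2290 + n13.
water balance: 1738.1 + 0.889·n13 = 0.822·(2290 + n13)
(0.889 − 0.822)·n13 = 0.822×2290 − 1738.1 = 144.27
n13 = 144.27 / 0.067 = 2153.3 kg/s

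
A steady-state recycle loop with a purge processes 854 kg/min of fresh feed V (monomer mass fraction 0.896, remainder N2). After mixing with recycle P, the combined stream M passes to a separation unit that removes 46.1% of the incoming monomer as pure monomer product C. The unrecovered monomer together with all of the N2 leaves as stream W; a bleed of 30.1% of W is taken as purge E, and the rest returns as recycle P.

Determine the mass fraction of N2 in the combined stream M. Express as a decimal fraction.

N2 enters only via V and leaves only via the purge: 854×0.104 = 0.301×(N2 in W), and the separation unit passes all N2, so N2 in M = N2 in W = 295.07 kg/min.
monomer in M: m_A = 854×0.896 + (1−0.301)·(1−0.461)·m_A, so m_A = 765.18/0.6232 = 1227.8 kg/min.
M = 1227.8 + 295.07 = 1522.8 kg/min.
N2 fraction in M = 295.07/1522.8 = 0.194.

0.194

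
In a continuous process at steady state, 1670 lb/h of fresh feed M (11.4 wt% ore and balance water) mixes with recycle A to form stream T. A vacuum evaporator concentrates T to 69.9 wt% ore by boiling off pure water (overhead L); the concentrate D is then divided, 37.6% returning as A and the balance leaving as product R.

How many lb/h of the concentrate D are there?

436.5 lb/h

Overall ore balance (none leaves overhead): ore in fresh feed = ore in product, i.e. 1670×0.114 = (1−0.376)·D·0.699.
D = 190.38/(0.699×0.624) = 436.48 lb/h.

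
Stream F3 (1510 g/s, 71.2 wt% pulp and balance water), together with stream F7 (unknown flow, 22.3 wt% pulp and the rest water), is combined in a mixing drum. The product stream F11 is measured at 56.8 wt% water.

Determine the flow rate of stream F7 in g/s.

2023 g/s

Let F7 be the unknown flow. Total out = 1510 + F7.
water balance: 434.88 + 0.777·F7 = 0.568·(1510 + F7)
(0.777 − 0.568)·F7 = 0.568×1510 − 434.88 = 422.8
F7 = 422.8 / 0.209 = 2023 g/s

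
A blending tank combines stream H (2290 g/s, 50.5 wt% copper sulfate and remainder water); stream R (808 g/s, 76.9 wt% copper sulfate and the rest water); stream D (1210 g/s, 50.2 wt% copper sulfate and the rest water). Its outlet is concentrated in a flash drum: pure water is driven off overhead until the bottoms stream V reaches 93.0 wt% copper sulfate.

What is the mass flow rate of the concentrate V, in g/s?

2565 g/s

copper sulfate entering = 2290×0.505 + 808×0.769 + 1210×0.502 = 2385.2 g/s.
All copper sulfate reports to V, so V = 2385.2/0.930 = 2564.8 g/s.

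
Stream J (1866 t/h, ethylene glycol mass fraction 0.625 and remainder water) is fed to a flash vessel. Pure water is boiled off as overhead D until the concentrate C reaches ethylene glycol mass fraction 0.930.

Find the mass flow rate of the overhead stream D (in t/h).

612 t/h

ethylene glycol is conserved: 1866×0.625 = 1166.2 t/h all reports to the concentrate.
Concentrate = 1166.2/(target fraction) = 1254 t/h.
Overhead = 1866 − 1254 = 611.97 t/h.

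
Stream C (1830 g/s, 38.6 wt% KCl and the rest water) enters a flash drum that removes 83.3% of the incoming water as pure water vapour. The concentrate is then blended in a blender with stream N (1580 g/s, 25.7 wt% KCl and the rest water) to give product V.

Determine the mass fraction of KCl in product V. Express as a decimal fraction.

0.450

Vapour removed = 0.833×0.614×1830 = 935.98 g/s; concentrate = 894.02 g/s.
KCl reaching the mixer = 706.38 (from concentrate) + 1580×0.257 = 1112.4 g/s.
Product flow = 894.02 + 1580 = 2474 g/s; KCl fraction = 0.450.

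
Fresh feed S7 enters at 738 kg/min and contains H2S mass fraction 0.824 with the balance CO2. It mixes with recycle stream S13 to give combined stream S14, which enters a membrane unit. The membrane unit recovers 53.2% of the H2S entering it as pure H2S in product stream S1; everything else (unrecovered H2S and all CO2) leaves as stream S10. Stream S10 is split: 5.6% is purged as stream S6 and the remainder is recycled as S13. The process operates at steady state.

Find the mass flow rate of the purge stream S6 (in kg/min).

158.4 kg/min

CO2 enters only via S7 and leaves only via the purge: 738×0.176 = 0.056×(CO2 in S10), and the membrane unit passes all CO2, so CO2 in S14 = CO2 in S10 = 2319.4 kg/min.
H2S in S14: m_A = 738×0.824 + (1−0.056)·(1−0.532)·m_A, so m_A = 608.11/0.5582 = 1089.4 kg/min.
S10 = (1−0.532)×1089.4 + 2319.4 = 2829.3 kg/min.
Purge S6 = 0.056×2829.3 = 158.44 kg/min.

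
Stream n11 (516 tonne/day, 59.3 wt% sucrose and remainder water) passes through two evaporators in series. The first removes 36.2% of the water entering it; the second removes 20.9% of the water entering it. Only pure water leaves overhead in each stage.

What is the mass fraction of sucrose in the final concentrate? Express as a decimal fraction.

0.743

water in feed = 516×0.407 = 210.01 tonne/day.
After stage 1: water left = (1−0.362)×210.01 = 133.99; stream total = 439.98 tonne/day.
After stage 2: water left = (1−0.209)×133.99 = 105.98; final concentrate = 411.97 tonne/day.
sucrose fraction = 305.99/411.97 = 0.743.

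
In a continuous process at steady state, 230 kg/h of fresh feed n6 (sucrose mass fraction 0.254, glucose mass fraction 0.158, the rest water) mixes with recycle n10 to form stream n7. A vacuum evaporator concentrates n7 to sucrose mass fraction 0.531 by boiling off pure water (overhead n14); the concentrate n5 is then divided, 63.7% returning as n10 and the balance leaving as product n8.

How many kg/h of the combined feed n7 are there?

423.1 kg/h

Overall sucrose balance (none leaves overhead): sucrose in fresh feed = sucrose in product, i.e. 230×0.254 = (1−0.637)·n5·0.531.
n5 = 58.42/(0.531×0.363) = 303.08 kg/h.
Recycle n10 = 0.637×303.08 = 193.06 kg/h.
Combined feed n7 = 230 + 193.06 = 423.06 kg/h.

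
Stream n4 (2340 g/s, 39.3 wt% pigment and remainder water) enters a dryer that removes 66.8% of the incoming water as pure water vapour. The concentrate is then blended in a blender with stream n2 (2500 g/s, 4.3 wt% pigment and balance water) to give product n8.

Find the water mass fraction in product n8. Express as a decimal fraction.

0.736

Vapour removed = 0.668×0.607×2340 = 948.81 g/s; concentrate = 1391.2 g/s.
water reaching the mixer = 471.57 (from concentrate) + 2500×0.957 = 2864.1 g/s.
Product flow = 1391.2 + 2500 = 3891.2 g/s; water fraction = 0.736.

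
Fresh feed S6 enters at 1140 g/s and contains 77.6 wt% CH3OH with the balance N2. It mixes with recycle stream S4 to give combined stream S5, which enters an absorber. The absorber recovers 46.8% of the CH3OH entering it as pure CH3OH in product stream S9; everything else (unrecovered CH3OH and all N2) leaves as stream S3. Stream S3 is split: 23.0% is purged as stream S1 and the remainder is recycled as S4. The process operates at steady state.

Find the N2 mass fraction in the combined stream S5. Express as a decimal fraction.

N2 enters only via S6 and leaves only via the purge: 1140×0.224 = 0.230×(N2 in S3), and the absorber passes all N2, so N2 in S5 = N2 in S3 = 1110.3 g/s.
CH3OH in S5: m_A = 1140×0.776 + (1−0.230)·(1−0.468)·m_A, so m_A = 884.64/0.5904 = 1498.5 g/s.
S5 = 1498.5 + 1110.3 = 2608.7 g/s.
N2 fraction in S5 = 1110.3/2608.7 = 0.4256.

0.4256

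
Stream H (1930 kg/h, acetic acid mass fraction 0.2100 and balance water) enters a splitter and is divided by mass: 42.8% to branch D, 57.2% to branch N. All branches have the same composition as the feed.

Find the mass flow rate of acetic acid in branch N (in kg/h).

231.8 kg/h

Branch N total = 0.572×1930 = 1104 kg/h.
acetic acid in N = 0.210×1104 = 231.83 kg/h.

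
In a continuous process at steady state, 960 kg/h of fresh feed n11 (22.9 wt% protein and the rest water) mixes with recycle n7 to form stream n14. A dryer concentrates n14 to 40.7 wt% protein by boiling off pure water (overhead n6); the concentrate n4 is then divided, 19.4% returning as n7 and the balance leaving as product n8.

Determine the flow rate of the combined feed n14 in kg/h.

1090 kg/h

Overall protein balance (none leaves overhead): protein in fresh feed = protein in product, i.e. 960×0.229 = (1−0.194)·n4·0.407.
n4 = 219.84/(0.407×0.806) = 670.16 kg/h.
Recycle n7 = 0.194×670.16 = 130.01 kg/h.
Combined feed n14 = 960 + 130.01 = 1090 kg/h.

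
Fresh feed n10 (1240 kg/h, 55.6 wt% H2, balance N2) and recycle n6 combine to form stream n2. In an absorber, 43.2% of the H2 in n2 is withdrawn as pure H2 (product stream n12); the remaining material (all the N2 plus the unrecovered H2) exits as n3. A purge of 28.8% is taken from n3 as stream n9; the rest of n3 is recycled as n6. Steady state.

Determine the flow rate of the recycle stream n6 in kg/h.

1829 kg/h

N2 enters only via n10 and leaves only via the purge: 1240×0.444 = 0.288×(N2 in n3), and the absorber passes all N2, so N2 in n2 = N2 in n3 = 1911.7 kg/h.
H2 in n2: m_A = 1240×0.556 + (1−0.288)·(1−0.432)·m_A, so m_A = 689.44/0.5956 = 1157.6 kg/h.
n3 = (1−0.432)×1157.6 + 1911.7 = 2569.2 kg/h.
Recycle n6 = (1−0.288)×2569.2 = 1829.3 kg/h.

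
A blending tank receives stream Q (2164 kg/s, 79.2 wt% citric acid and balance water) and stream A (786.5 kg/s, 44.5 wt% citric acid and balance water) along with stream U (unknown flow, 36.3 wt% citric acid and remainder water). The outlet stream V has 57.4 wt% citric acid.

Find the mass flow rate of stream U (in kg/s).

1755 kg/s

Let U be the unknown flow. Total out = 2950.5 + U.
citric acid balance: 2063.9 + 0.363·U = 0.574·(2950.5 + U)
(0.363 − 0.574)·U = 0.574×2950.5 − 2063.9 = -370.29
U = -370.29 / -0.211 = 1754.9 kg/s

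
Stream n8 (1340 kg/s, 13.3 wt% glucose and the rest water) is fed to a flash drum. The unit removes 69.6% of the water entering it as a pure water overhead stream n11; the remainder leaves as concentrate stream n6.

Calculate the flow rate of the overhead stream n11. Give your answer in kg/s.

water entering = 1340×0.867 = 1161.8 kg/s; overhead removed = 0.696×1161.8 = 808.6 kg/s.

808.6 kg/s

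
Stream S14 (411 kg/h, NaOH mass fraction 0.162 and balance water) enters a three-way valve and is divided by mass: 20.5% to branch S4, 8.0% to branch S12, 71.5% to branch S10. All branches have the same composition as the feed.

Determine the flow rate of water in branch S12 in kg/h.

Branch S12 total = 0.080×411 = 32.88 kg/h.
water in S12 = 0.838×32.88 = 27.553 kg/h.

27.55 kg/h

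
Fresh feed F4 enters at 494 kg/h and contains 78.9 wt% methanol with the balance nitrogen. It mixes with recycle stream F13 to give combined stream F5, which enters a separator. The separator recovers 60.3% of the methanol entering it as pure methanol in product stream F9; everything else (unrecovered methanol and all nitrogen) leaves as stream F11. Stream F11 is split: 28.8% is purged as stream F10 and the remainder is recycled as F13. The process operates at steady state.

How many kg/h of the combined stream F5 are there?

905.3 kg/h

nitrogen enters only via F4 and leaves only via the purge: 494×0.211 = 0.288×(nitrogen in F11), and the separator passes all nitrogen, so nitrogen in F5 = nitrogen in F11 = 361.92 kg/h.
methanol in F5: m_A = 494×0.789 + (1−0.288)·(1−0.603)·m_A, so m_A = 389.77/0.7173 = 543.35 kg/h.
F5 = 543.35 + 361.92 = 905.28 kg/h.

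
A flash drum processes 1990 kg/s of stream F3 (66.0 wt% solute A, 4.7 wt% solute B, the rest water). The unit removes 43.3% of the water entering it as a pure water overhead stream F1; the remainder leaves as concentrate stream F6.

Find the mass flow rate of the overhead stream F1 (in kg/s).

252.5 kg/s

water entering = 1990×0.293 = 583.07 kg/s; overhead removed = 0.433×583.07 = 252.47 kg/s.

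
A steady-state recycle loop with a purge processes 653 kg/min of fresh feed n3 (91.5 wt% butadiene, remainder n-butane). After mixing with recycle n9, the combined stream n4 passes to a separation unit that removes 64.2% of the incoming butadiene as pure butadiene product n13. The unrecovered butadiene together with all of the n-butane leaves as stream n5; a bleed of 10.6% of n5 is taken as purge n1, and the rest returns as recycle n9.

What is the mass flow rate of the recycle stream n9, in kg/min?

749.4 kg/min

n-butane enters only via n3 and leaves only via the purge: 653×0.085 = 0.106×(n-butane in n5), and the separation unit passes all n-butane, so n-butane in n4 = n-butane in n5 = 523.63 kg/min.
butadiene in n4: m_A = 653×0.915 + (1−0.106)·(1−0.642)·m_A, so m_A = 597.5/0.6799 = 878.74 kg/min.
n5 = (1−0.642)×878.74 + 523.63 = 838.22 kg/min.
Recycle n9 = (1−0.106)×838.22 = 749.37 kg/min.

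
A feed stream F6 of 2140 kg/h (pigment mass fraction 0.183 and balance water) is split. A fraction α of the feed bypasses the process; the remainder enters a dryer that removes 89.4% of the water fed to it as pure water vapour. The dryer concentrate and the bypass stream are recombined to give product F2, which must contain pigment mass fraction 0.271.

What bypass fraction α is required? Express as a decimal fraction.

0.555

All 2140×0.183 = 391.62 kg/h of pigment reaches F2, so F2 = 391.62/0.271 = 1445.1 kg/h and vapour = 694.91 kg/h.
The evaporator receives (1−α)·2140 of feed at 0.817 water and removes 0.894 of that water:
0.894×0.817×(1−α)×2140 = 694.91
(1−α) = 694.91/1563.1 = 0.4446;  α = 0.5554.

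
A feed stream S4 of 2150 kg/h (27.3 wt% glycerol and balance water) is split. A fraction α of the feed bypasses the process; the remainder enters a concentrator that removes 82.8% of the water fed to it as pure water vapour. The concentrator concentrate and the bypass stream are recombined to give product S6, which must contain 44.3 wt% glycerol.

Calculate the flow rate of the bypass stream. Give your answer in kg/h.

All 2150×0.273 = 586.95 kg/h of glycerol reaches S6, so S6 = 586.95/0.443 = 1324.9 kg/h and vapour = 825.06 kg/h.
The evaporator receives (1−α)·2150 of feed at 0.727 water and removes 0.828 of that water:
0.828×0.727×(1−α)×2150 = 825.06
(1−α) = 825.06/1294.2 = 0.6375;  α = 0.3625.
Bypass flow = 0.3625×2150 = 779.37 kg/h.

779.4 kg/h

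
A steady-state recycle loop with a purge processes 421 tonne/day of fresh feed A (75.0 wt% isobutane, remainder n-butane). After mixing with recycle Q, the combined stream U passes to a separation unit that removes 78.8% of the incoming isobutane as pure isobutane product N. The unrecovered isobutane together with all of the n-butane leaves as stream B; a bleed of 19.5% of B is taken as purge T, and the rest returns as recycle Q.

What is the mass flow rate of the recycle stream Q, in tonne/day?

499.5 tonne/day

n-butane enters only via A and leaves only via the purge: 421×0.250 = 0.195×(n-butane in B), and the separation unit passes all n-butane, so n-butane in U = n-butane in B = 539.74 tonne/day.
isobutane in U: m_A = 421×0.750 + (1−0.195)·(1−0.788)·m_A, so m_A = 315.75/0.8293 = 380.72 tonne/day.
B = (1−0.788)×380.72 + 539.74 = 620.46 tonne/day.
Recycle Q = (1−0.195)×620.46 = 499.47 tonne/day.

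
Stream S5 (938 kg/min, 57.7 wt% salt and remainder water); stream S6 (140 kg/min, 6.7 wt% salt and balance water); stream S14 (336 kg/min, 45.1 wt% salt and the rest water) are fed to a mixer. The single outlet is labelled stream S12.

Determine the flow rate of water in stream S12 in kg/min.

water out = water in = 938×0.423 + 140×0.933 + 336×0.549 = 711.86 kg/min.

711.9 kg/min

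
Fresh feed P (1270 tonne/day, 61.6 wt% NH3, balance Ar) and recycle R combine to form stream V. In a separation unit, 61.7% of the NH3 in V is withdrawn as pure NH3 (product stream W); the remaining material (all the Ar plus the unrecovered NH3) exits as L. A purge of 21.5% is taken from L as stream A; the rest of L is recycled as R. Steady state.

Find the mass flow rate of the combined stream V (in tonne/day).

3387 tonne/day

Ar enters only via P and leaves only via the purge: 1270×0.384 = 0.215×(Ar in L), and the separation unit passes all Ar, so Ar in V = Ar in L = 2268.3 tonne/day.
NH3 in V: m_A = 1270×0.616 + (1−0.215)·(1−0.617)·m_A, so m_A = 782.32/0.6993 = 1118.6 tonne/day.
V = 1118.6 + 2268.3 = 3386.9 tonne/day.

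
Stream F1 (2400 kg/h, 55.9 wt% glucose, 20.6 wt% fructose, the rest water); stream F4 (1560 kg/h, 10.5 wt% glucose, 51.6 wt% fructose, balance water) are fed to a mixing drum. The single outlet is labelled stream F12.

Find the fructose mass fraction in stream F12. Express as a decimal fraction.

0.328

Total flow out = 2400 + 1560 = 3960 kg/h.
fructose in = 2400×0.206 + 1560×0.516 = 1299.4 kg/h.
fructose mass fraction in F12 = 1299.4/3960 = 0.328.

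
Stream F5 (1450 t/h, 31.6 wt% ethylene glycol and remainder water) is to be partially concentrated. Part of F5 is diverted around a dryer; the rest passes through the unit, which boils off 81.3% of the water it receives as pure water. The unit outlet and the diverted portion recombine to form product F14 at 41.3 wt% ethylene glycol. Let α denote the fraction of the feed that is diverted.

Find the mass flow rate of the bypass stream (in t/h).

837.6 t/h

All 1450×0.316 = 458.2 t/h of ethylene glycol reaches F14, so F14 = 458.2/0.413 = 1109.4 t/h and vapour = 340.56 t/h.
The evaporator receives (1−α)·1450 of feed at 0.684 water and removes 0.813 of that water:
0.813×0.684×(1−α)×1450 = 340.56
(1−α) = 340.56/806.33 = 0.4224;  α = 0.5776.
Bypass flow = 0.5776×1450 = 837.59 t/h.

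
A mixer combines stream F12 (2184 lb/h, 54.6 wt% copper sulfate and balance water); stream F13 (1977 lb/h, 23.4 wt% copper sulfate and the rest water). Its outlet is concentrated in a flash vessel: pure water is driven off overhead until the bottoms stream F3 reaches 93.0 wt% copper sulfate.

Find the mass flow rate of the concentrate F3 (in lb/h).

copper sulfate entering = 2184×0.546 + 1977×0.234 = 1655.1 lb/h.
All copper sulfate reports to F3, so F3 = 1655.1/0.930 = 1779.7 lb/h.

1780 lb/h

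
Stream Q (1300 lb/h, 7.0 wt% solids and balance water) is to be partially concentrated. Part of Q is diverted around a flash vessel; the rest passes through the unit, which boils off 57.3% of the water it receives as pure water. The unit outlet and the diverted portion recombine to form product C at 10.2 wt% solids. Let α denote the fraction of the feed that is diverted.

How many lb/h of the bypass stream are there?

All 1300×0.070 = 91 lb/h of solids reaches C, so C = 91/0.102 = 892.16 lb/h and vapour = 407.84 lb/h.
The evaporator receives (1−α)·1300 of feed at 0.930 water and removes 0.573 of that water:
0.573×0.930×(1−α)×1300 = 407.84
(1−α) = 407.84/692.76 = 0.5887;  α = 0.4113.
Bypass flow = 0.4113×1300 = 534.66 lb/h.

534.7 lb/h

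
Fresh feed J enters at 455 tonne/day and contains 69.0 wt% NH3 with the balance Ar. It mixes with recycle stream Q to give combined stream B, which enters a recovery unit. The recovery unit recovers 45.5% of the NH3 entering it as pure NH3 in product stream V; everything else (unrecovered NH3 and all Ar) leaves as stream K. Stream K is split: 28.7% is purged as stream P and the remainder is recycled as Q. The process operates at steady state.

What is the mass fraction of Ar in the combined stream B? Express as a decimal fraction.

0.489

Ar enters only via J and leaves only via the purge: 455×0.310 = 0.287×(Ar in K), and the recovery unit passes all Ar, so Ar in B = Ar in K = 491.46 tonne/day.
NH3 in B: m_A = 455×0.690 + (1−0.287)·(1−0.455)·m_A, so m_A = 313.95/0.6114 = 513.48 tonne/day.
B = 513.48 + 491.46 = 1004.9 tonne/day.
Ar fraction in B = 491.46/1004.9 = 0.489.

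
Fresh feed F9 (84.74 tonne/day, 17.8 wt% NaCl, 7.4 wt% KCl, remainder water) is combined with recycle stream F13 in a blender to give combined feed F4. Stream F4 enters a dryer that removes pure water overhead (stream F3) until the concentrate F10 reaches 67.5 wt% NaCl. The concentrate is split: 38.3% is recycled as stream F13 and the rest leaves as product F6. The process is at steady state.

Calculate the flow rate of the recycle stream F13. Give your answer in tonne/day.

Overall NaCl balance (none leaves overhead): NaCl in fresh feed = NaCl in product, i.e. 84.74×0.178 = (1−0.383)·F10·0.675.
F10 = 15.084/(0.675×0.617) = 36.218 tonne/day.
Recycle F13 = 0.383×36.218 = 13.871 tonne/day.

13.87 tonne/day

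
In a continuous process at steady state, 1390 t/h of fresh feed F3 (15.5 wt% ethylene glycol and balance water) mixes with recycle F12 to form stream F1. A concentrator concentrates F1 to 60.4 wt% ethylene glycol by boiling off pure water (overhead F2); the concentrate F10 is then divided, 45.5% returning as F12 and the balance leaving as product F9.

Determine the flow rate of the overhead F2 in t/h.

Overall ethylene glycol balance (none leaves overhead): ethylene glycol in fresh feed = ethylene glycol in product, i.e. 1390×0.155 = (1−0.455)·F10·0.604.
F10 = 215.45/(0.604×0.545) = 654.51 t/h.
Recycle F12 = 0.455×654.51 = 297.8 t/h.
Combined feed F1 = 1390 + 297.8 = 1687.8 t/h.
Overhead F2 = F1 − F10 = 1687.8 − 654.51 = 1033.3 t/h.

1033 t/h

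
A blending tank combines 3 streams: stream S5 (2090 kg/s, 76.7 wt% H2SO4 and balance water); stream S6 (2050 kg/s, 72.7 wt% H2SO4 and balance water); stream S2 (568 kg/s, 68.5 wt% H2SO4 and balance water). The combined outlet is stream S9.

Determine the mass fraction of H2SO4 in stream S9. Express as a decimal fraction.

Total flow out = 2090 + 2050 + 568 = 4708 kg/s.
H2SO4 in = 2090×0.767 + 2050×0.727 + 568×0.685 = 3482.5 kg/s.
H2SO4 mass fraction in S9 = 3482.5/4708 = 0.740.

0.740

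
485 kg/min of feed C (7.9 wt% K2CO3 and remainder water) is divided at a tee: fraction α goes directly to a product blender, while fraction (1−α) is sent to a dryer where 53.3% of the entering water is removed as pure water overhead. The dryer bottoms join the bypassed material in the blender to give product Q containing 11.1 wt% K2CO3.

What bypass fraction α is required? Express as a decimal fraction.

All 485×0.079 = 38.315 kg/min of K2CO3 reaches Q, so Q = 38.315/0.111 = 345.18 kg/min and vapour = 139.82 kg/min.
The evaporator receives (1−α)·485 of feed at 0.921 water and removes 0.533 of that water:
0.533×0.921×(1−α)×485 = 139.82
(1−α) = 139.82/238.08 = 0.5873;  α = 0.4127.

0.413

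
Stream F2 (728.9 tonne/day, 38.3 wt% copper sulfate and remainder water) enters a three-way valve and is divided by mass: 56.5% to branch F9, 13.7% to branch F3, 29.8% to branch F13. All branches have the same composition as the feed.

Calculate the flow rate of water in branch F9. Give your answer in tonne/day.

254.1 tonne/day

Branch F9 total = 0.565×728.9 = 411.83 tonne/day.
water in F9 = 0.617×411.83 = 254.1 tonne/day.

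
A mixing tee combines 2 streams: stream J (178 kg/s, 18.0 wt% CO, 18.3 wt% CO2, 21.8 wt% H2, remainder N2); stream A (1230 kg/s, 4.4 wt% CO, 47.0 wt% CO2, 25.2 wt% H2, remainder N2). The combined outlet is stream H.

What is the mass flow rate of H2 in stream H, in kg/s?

H2 out = H2 in = 178×0.218 + 1230×0.252 = 348.76 kg/s.

348.8 kg/s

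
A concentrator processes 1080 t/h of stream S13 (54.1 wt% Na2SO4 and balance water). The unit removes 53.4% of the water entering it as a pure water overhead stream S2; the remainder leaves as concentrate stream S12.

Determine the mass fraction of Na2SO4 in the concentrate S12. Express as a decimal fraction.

Na2SO4 is not removed: 1080×0.541 = 584.28 t/h of Na2SO4 enters S12.
water entering = 1080×0.459 = 495.72 t/h; overhead removed = 0.534×495.72 = 264.71 t/h.
Concentrate = 1080 − 264.71 = 815.29 t/h.
Mass fraction = 584.28/815.29 = 0.7167.

0.7167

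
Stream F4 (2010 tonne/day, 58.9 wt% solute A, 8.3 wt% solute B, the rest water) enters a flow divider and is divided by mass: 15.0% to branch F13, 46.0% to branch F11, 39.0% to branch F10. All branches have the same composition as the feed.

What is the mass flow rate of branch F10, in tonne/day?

783.9 tonne/day

Branch F10 flow = 0.390×2010 = 783.9 tonne/day.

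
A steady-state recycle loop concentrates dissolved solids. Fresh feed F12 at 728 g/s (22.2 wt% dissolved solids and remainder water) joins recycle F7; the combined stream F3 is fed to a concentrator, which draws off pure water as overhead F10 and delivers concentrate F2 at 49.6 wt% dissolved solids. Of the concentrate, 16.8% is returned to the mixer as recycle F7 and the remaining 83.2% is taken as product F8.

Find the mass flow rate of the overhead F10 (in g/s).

Overall dissolved solids balance (none leaves overhead): dissolved solids in fresh feed = dissolved solids in product, i.e. 728×0.222 = (1−0.168)·F2·0.496.
F2 = 161.62/(0.496×0.832) = 391.63 g/s.
Recycle F7 = 0.168×391.63 = 65.794 g/s.
Combined feed F3 = 728 + 65.794 = 793.79 g/s.
Overhead F10 = F3 − F2 = 793.79 − 391.63 = 402.16 g/s.

402.2 g/s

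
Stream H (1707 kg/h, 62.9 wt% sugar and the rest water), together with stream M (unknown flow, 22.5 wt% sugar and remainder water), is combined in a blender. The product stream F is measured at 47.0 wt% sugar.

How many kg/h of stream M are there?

Let M be the unknown flow. Total out = 1707 + M.
sugar balance: 1073.7 + 0.225·M = 0.470·(1707 + M)
(0.225 − 0.470)·M = 0.470×1707 − 1073.7 = -271.41
M = -271.41 / -0.245 = 1107.8 kg/h

1108 kg/h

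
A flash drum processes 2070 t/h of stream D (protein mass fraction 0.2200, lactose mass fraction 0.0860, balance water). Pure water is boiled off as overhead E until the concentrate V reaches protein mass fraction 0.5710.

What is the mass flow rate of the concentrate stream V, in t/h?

797.5 t/h

protein is conserved: 2070×0.220 = 455.4 t/h all reports to the concentrate.
Concentrate = 455.4/(target fraction) = 797.55 t/h.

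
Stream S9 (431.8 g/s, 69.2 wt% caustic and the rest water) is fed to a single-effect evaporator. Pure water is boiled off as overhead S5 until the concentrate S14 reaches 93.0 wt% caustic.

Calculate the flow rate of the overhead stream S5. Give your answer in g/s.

110.5 g/s

caustic is conserved: 431.8×0.692 = 298.81 g/s all reports to the concentrate.
Concentrate = 298.81/(target fraction) = 321.3 g/s.
Overhead = 431.8 − 321.3 = 110.5 g/s.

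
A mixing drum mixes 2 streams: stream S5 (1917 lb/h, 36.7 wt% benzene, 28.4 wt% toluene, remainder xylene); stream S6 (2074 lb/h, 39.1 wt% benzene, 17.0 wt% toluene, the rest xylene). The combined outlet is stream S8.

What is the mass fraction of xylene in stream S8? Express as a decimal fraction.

Total flow out = 1917 + 2074 = 3991 lb/h.
xylene in = 1917×0.349 + 2074×0.439 = 1579.5 lb/h.
xylene mass fraction in S8 = 1579.5/3991 = 0.396.

0.396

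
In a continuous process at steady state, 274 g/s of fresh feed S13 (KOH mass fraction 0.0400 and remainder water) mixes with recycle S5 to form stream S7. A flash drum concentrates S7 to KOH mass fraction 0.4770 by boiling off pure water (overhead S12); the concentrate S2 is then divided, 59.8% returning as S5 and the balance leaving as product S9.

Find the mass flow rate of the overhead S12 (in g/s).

251 g/s

Overall KOH balance (none leaves overhead): KOH in fresh feed = KOH in product, i.e. 274×0.040 = (1−0.598)·S2·0.477.
S2 = 10.96/(0.477×0.402) = 57.157 g/s.
Recycle S5 = 0.598×57.157 = 34.18 g/s.
Combined feed S7 = 274 + 34.18 = 308.18 g/s.
Overhead S12 = S7 − S2 = 308.18 − 57.157 = 251.02 g/s.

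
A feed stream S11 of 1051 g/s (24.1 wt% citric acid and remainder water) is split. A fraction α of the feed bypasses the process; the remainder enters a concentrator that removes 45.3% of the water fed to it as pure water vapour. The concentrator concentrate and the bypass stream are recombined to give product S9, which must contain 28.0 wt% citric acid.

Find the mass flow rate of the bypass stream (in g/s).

All 1051×0.241 = 253.29 g/s of citric acid reaches S9, so S9 = 253.29/0.280 = 904.61 g/s and vapour = 146.39 g/s.
The evaporator receives (1−α)·1051 of feed at 0.759 water and removes 0.453 of that water:
0.453×0.759×(1−α)×1051 = 146.39
(1−α) = 146.39/361.36 = 0.4051;  α = 0.5949.
Bypass flow = 0.5949×1051 = 625.24 g/s.

625.2 g/s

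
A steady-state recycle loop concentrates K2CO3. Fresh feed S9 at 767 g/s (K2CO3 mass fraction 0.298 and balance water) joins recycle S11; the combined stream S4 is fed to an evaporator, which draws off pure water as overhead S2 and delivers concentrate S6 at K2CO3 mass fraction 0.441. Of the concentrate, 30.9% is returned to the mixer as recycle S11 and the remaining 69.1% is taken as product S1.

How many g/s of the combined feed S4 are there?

Overall K2CO3 balance (none leaves overhead): K2CO3 in fresh feed = K2CO3 in product, i.e. 767×0.298 = (1−0.309)·S6·0.441.
S6 = 228.57/(0.441×0.691) = 750.06 g/s.
Recycle S11 = 0.309×750.06 = 231.77 g/s.
Combined feed S4 = 767 + 231.77 = 998.77 g/s.

998.8 g/s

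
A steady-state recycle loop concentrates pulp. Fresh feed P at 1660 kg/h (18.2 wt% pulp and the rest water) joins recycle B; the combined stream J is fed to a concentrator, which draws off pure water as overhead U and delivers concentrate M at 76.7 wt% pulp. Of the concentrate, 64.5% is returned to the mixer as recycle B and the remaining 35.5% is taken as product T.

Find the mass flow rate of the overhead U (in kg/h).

Overall pulp balance (none leaves overhead): pulp in fresh feed = pulp in product, i.e. 1660×0.182 = (1−0.645)·M·0.767.
M = 302.12/(0.767×0.355) = 1109.6 kg/h.
Recycle B = 0.645×1109.6 = 715.67 kg/h.
Combined feed J = 1660 + 715.67 = 2375.7 kg/h.
Overhead U = J − M = 2375.7 − 1109.6 = 1266.1 kg/h.

1266 kg/h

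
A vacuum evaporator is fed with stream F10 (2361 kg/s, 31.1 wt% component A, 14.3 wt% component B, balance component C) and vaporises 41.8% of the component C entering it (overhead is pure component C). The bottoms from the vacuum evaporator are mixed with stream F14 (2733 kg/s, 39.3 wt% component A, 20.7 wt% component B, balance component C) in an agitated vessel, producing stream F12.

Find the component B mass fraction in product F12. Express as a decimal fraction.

Vapour removed = 0.418×0.546×2361 = 538.85 kg/s; concentrate = 1822.2 kg/s.
component B reaching the mixer = 337.62 (from concentrate) + 2733×0.207 = 903.35 kg/s.
Product flow = 1822.2 + 2733 = 4555.2 kg/s; component B fraction = 0.198.

0.198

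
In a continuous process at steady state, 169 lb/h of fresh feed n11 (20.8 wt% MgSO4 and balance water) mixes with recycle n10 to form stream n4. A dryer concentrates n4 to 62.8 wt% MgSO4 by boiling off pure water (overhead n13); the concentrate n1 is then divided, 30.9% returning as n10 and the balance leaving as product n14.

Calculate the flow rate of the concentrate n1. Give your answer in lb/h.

81.01 lb/h

Overall MgSO4 balance (none leaves overhead): MgSO4 in fresh feed = MgSO4 in product, i.e. 169×0.208 = (1−0.309)·n1·0.628.
n1 = 35.152/(0.628×0.691) = 81.005 lb/h.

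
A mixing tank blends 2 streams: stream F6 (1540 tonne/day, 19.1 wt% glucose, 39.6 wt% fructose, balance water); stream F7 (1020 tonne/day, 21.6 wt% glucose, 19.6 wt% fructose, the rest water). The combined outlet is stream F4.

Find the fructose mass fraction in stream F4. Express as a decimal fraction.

Total flow out = 1540 + 1020 = 2560 tonne/day.
fructose in = 1540×0.396 + 1020×0.196 = 809.76 tonne/day.
fructose mass fraction in F4 = 809.76/2560 = 0.316.

0.316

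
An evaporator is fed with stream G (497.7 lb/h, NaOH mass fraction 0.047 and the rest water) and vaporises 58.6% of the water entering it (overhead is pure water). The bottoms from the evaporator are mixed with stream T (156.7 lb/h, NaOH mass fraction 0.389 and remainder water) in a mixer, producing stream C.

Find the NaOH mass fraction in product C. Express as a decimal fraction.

Vapour removed = 0.586×0.953×497.7 = 277.94 lb/h; concentrate = 219.76 lb/h.
NaOH reaching the mixer = 23.392 (from concentrate) + 156.7×0.389 = 84.348 lb/h.
Product flow = 219.76 + 156.7 = 376.46 lb/h; NaOH fraction = 0.224.

0.224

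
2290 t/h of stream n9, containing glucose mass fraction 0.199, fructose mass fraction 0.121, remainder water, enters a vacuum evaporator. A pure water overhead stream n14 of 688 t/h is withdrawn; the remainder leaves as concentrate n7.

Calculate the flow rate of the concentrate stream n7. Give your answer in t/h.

Concentrate = 2290 − 688 = 1602 t/h.

1602 t/h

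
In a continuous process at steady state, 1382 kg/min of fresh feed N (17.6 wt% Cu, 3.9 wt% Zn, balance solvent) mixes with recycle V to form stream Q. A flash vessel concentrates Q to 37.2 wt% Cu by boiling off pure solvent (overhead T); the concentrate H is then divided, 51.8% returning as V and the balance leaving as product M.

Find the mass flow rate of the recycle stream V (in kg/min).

702.7 kg/min

Overall Cu balance (none leaves overhead): Cu in fresh feed = Cu in product, i.e. 1382×0.176 = (1−0.518)·H·0.372.
H = 243.23/(0.372×0.482) = 1356.5 kg/min.
Recycle V = 0.518×1356.5 = 702.68 kg/min.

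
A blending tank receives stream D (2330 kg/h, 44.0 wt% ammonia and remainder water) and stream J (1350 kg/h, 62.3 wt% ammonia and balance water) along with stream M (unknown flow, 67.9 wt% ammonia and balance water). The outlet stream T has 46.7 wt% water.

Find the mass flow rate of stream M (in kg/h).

652 kg/h

Let M be the unknown flow. Total out = 3680 + M.
water balance: 1813.8 + 0.321·M = 0.467·(3680 + M)
(0.321 − 0.467)·M = 0.467×3680 − 1813.8 = -95.19
M = -95.19 / -0.146 = 651.99 kg/h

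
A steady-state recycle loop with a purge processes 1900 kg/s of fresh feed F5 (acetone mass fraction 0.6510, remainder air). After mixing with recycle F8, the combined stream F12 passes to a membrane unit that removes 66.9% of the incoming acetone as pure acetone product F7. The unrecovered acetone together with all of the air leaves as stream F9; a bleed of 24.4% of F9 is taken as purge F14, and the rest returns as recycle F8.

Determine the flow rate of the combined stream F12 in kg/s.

air enters only via F5 and leaves only via the purge: 1900×0.349 = 0.244×(air in F9), and the membrane unit passes all air, so air in F12 = air in F9 = 2717.6 kg/s.
acetone in F12: m_A = 1900×0.651 + (1−0.244)·(1−0.669)·m_A, so m_A = 1236.9/0.7498 = 1649.7 kg/s.
F12 = 1649.7 + 2717.6 = 4367.3 kg/s.

4367 kg/s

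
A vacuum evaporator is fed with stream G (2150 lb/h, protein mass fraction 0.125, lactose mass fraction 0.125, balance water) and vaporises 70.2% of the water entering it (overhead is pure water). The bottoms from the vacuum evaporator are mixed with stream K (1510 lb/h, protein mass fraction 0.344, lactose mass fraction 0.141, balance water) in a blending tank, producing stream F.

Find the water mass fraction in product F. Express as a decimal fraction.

Vapour removed = 0.702×0.750×2150 = 1132 lb/h; concentrate = 1018 lb/h.
water reaching the mixer = 480.53 (from concentrate) + 1510×0.515 = 1258.2 lb/h.
Product flow = 1018 + 1510 = 2528 lb/h; water fraction = 0.498.

0.498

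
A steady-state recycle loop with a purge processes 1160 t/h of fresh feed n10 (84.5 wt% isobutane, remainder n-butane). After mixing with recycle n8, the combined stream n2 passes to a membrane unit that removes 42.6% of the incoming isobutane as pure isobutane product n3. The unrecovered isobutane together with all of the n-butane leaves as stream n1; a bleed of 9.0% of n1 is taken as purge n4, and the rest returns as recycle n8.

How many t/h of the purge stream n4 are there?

285.8 t/h

n-butane enters only via n10 and leaves only via the purge: 1160×0.155 = 0.090×(n-butane in n1), and the membrane unit passes all n-butane, so n-butane in n2 = n-butane in n1 = 1997.8 t/h.
isobutane in n2: m_A = 1160×0.845 + (1−0.090)·(1−0.426)·m_A, so m_A = 980.2/0.4777 = 2052.1 t/h.
n1 = (1−0.426)×2052.1 + 1997.8 = 3175.7 t/h.
Purge n4 = 0.090×3175.7 = 285.81 t/h.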